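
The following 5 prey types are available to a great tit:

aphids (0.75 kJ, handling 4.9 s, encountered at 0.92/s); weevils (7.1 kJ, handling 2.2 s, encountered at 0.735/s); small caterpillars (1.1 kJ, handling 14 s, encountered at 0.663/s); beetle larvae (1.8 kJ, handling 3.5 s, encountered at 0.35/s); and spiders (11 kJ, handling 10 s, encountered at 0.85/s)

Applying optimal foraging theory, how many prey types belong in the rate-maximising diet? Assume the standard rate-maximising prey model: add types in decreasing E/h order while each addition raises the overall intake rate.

1

E/h in descending order: weevils 3.23, spiders 1.1, beetle larvae 0.514, aphids 0.153, small caterpillars 0.0786 kJ/s. The optimal diet is the largest prefix of this list for which every included type satisfies E_i/h_i > R on the types above it.
Rate on top 1: 1.994. spiders: 1.1 < 1.994 → exclude; stop.
Optimal diet: weevils — 1 of 5 types.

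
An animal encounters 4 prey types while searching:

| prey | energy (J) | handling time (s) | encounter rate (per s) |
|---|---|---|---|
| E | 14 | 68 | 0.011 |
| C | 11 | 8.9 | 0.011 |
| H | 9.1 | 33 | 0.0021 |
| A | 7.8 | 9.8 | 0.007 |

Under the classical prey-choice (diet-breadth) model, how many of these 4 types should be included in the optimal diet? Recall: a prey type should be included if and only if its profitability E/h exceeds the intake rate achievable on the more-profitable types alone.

4

E/h in descending order: C 1.24, A 0.796, H 0.276, E 0.206 J/s. The optimal diet is the largest prefix of this list for which every included type satisfies E_i/h_i > R on the types above it.
Rate on top 1: 0.1102. A: 0.796 > 0.1102 → include.
Rate on top 2: 0.1505. H: 0.276 > 0.1505 → include.
Rate on top 3: 0.1576. E: 0.206 > 0.1576 → include.
Optimal diet: C, A, H, E — 4 of 4 types.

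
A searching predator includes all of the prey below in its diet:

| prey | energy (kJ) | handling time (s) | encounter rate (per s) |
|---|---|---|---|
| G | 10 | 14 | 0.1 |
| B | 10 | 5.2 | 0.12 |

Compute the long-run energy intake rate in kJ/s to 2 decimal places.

0.73 kJ/s

R = (0.1×10 + 0.12×10) / (1 + 0.1×14 + 0.12×5.2) = 2.2/3.024 = 0.7275 kJ/s.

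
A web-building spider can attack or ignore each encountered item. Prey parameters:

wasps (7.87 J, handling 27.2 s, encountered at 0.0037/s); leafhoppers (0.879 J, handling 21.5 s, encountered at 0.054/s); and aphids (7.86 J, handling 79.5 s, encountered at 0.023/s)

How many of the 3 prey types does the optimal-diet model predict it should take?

E/h in descending order: wasps 0.289, aphids 0.0989, leafhoppers 0.0409 J/s. The optimal diet is the largest prefix of this list for which every included type satisfies E_i/h_i > R on the types above it.
Rate on top 1: 0.02646. aphids: 0.0989 > 0.02646 → include.
Rate on top 2: 0.07166. leafhoppers: 0.0409 < 0.07166 → exclude; stop.
Optimal diet: wasps, aphids — 2 of 3 types.

2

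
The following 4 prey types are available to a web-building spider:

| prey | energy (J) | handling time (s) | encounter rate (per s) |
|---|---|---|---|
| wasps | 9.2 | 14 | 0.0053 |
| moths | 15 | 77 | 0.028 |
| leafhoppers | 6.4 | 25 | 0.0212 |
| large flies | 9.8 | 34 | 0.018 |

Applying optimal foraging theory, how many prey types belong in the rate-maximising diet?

Profitabilities (E/h, J/s): wasps 0.657, large flies 0.288, leafhoppers 0.256, moths 0.195. Add prey in this order while the next type's profitability exceeds the intake rate on those already taken.
Rate on top 1: 0.04539. large flies: 0.288 > 0.04539 → include.
Rate on top 2: 0.1335. leafhoppers: 0.256 > 0.1335 → include.
Rate on top 3: 0.1628. moths: 0.195 > 0.1628 → include.
Optimal diet: wasps, large flies, leafhoppers, moths — 4 of 4 types.

4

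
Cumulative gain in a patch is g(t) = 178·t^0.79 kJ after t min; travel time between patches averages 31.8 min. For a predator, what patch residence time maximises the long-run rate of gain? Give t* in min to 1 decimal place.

119.6 min

By the marginal value theorem, leave when the instantaneous gain rate g'(t) equals the habitat-wide average g(t)/(T + t).
g'(t) = 0.79·178·t^-0.21. Setting 0.79·178·t^-0.21 = 178·t^0.79/(31.8+t) gives 0.79(31.8+t) = t, so 0.21·t = 0.79×31.8.
t* = 0.79×31.8/0.21 = 119.6 min.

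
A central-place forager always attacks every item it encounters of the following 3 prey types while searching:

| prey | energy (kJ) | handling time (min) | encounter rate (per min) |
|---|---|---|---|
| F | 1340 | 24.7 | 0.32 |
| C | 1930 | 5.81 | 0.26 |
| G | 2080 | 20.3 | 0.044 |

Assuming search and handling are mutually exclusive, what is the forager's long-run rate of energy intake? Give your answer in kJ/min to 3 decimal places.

90.391 kJ/min

Energy encountered per unit search time: 0.32×1340 + 0.26×1930 + 0.044×2080 = 1022 kJ/min.
Handling time per unit search time: 0.32×24.7 + 0.26×5.81 + 0.044×20.3 = 10.31.
Rate = 1022/(1 + 10.31) = 90.39 kJ/min.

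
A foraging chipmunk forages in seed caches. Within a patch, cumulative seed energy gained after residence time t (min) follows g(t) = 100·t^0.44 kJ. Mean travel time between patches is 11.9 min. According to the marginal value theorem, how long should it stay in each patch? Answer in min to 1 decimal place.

By the marginal value theorem, leave when the instantaneous gain rate g'(t) equals the habitat-wide average g(t)/(T + t).
g'(t) = 0.44·100·t^-0.56. Setting 0.44·100·t^-0.56 = 100·t^0.44/(11.9+t) gives 0.44(11.9+t) = t, so 0.56·t = 0.44×11.9.
t* = 0.44×11.9/0.56 = 9.35 min.

9.3 min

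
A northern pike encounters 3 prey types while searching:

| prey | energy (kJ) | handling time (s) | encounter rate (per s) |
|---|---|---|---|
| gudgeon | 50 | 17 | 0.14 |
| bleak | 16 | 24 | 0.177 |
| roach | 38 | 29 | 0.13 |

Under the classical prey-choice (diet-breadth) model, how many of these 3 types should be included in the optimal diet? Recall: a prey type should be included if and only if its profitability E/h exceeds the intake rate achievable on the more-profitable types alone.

Profitabilities (E/h, kJ/s): gudgeon 2.94, roach 1.31, bleak 0.667. Add prey in this order while the next type's profitability exceeds the intake rate on those already taken.
Rate on top 1: 2.071. roach: 1.31 < 2.071 → exclude; stop.
Optimal diet: gudgeon — 1 of 3 types.

1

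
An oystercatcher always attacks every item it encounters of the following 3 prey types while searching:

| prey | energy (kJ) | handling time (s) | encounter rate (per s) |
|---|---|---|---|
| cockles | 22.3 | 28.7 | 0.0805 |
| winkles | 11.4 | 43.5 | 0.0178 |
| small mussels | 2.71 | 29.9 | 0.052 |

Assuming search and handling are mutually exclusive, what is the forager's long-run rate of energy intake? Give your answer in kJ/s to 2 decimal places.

0.38 kJ/s

R = (0.0805×22.3 + 0.0178×11.4 + 0.052×2.71) / (1 + 0.0805×28.7 + 0.0178×43.5 + 0.052×29.9) = 2.139/5.639 = 0.3793 kJ/s.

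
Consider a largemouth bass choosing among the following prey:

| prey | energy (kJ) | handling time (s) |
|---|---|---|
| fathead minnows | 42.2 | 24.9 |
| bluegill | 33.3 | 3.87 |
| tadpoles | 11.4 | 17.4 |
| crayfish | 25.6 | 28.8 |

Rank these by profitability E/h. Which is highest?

bluegill

Profitability E/h (kJ/s): fathead minnows = 42.2/24.9 = 1.69, bluegill = 33.3/3.87 = 8.6, tadpoles = 11.4/17.4 = 0.655, crayfish = 25.6/28.8 = 0.889.
Ranked: bluegill > fathead minnows > crayfish > tadpoles.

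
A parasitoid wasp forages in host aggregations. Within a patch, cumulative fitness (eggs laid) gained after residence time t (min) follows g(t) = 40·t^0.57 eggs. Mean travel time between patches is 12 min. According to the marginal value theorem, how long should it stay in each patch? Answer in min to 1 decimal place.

15.9 min

By the marginal value theorem, leave when the instantaneous gain rate g'(t) equals the habitat-wide average g(t)/(T + t).
g'(t) = 0.57·40·t^-0.43. Setting 0.57·40·t^-0.43 = 40·t^0.57/(12+t) gives 0.57(12+t) = t, so 0.43·t = 0.57×12.
t* = 0.57×12/0.43 = 15.91 min.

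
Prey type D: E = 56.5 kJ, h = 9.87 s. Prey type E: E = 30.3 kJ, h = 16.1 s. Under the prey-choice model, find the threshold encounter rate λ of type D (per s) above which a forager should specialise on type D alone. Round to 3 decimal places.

The zero-one rule: include type E iff E₂/h₂ > λE₁/(1+λh₁). Equality gives the switch point.
λE₁h₂ = E₂ + λE₂h₁ ⇒ λ = E₂/(E₁h₂ − E₂h₁) = 30.3/(909.7 − 299.1) = 0.04962 per s.

0.050 per s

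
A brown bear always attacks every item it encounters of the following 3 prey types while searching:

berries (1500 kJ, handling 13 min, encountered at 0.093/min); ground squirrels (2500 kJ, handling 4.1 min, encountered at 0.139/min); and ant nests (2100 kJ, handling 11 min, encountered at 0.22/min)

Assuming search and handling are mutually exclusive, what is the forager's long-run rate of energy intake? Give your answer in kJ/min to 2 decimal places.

182.54 kJ/min

R = (0.093×1500 + 0.139×2500 + 0.22×2100) / (1 + 0.093×13 + 0.139×4.1 + 0.22×11) = 949/5.199 = 182.5 kJ/min.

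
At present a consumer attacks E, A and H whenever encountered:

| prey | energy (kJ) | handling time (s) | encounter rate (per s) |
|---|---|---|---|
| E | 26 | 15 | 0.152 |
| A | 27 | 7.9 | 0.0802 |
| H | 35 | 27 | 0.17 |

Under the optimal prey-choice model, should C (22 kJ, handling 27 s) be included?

On E, A and H alone, R = ΣλE/(1+Σλh) = 12.07/8.504 = 1.419 kJ/s.
Profitability of C: 22/27 = 0.8148 kJ/s.
0.8148 < 1.419, so adding C would lower the average — exclude it.

No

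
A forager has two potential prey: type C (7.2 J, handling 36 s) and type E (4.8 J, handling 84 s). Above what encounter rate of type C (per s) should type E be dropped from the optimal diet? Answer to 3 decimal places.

0.011 per s

At the threshold, the rate on type C alone equals the profitability of type E: λ·7.2/(1 + λ·36) = 4.8/84 = 0.05714.
Rearranging, λ(7.2 − 0.05714×36) = 0.05714, so λ = 0.05714/5.143 = 0.01111 per s.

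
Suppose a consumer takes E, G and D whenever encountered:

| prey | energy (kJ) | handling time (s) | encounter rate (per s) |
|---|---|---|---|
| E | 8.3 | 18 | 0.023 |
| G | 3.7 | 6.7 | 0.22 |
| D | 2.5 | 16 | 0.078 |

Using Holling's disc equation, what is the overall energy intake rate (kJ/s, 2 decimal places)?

Energy encountered per unit search time: 0.023×8.3 + 0.22×3.7 + 0.078×2.5 = 1.2 kJ/s.
Handling time per unit search time: 0.023×18 + 0.22×6.7 + 0.078×16 = 3.136.
Rate = 1.2/(1 + 3.136) = 0.2901 kJ/s.

0.29 kJ/s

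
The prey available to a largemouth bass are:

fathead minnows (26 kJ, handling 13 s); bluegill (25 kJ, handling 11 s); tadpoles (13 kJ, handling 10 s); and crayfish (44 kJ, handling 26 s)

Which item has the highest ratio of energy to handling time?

In descending order of E/h:
bluegill: 25/11 = 2.27 kJ/s
fathead minnows: 26/13 = 2 kJ/s
crayfish: 44/26 = 1.69 kJ/s
tadpoles: 13/10 = 1.3 kJ/s

bluegill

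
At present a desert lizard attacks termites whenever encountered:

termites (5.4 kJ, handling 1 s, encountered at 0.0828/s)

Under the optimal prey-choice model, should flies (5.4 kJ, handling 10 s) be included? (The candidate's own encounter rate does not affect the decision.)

Intake rate on the current diet: R = (0.0828×5.4) / (1 + 0.0828×1) = 0.4471/1.083 = 0.4129 kJ/s.
Profitability of flies: 5.4/10 = 0.54 kJ/s.
0.54 > 0.4129, so adding flies raises the average — include it.

Yes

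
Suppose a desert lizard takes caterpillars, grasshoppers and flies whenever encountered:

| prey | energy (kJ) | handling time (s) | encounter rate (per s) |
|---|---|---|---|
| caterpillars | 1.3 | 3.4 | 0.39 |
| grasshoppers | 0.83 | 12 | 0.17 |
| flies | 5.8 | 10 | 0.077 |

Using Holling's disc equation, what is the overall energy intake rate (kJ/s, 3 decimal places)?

R = (0.39×1.3 + 0.17×0.83 + 0.077×5.8) / (1 + 0.39×3.4 + 0.17×12 + 0.077×10) = 1.095/5.136 = 0.2131 kJ/s.

0.213 kJ/s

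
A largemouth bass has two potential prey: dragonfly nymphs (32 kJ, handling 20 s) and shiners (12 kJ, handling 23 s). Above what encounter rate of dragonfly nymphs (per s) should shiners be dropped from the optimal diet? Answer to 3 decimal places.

Drop shiners once their profitability E₂/h₂ falls below the rate achievable on dragonfly nymphs alone: E₂/h₂ = λE₁/(1 + λh₁).
Solve for λ: λE₁h₂ = E₂(1 + λh₁) → λ(E₁h₂ − E₂h₁) = E₂ → λ = E₂/(E₁h₂ − E₂h₁).
λ = 12/(32×23 − 12×20) = 12/496 = 0.02419 per s.

0.024 per s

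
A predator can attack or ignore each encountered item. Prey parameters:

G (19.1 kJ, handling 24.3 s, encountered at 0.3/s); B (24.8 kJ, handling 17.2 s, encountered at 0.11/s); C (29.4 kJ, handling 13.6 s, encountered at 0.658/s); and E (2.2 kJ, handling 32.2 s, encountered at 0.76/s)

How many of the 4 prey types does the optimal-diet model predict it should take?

1

Profitabilities (E/h, kJ/s): C 2.16, B 1.44, G 0.786, E 0.0683. Add prey in this order while the next type's profitability exceeds the intake rate on those already taken.
Rate on top 1: 1.944. B: 1.44 < 1.944 → exclude; stop.
Optimal diet: C — 1 of 4 types.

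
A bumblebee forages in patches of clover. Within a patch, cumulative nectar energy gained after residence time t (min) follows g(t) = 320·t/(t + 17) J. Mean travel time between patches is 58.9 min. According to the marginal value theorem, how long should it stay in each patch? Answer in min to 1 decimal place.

31.6 min

By the marginal value theorem, leave when the instantaneous gain rate g'(t) equals the habitat-wide average g(t)/(T + t).
g'(t) = 320·17/(t + 17)². Setting 320·17/(t+17)² = 320t/[(t+17)(58.9+t)] gives 17(58.9+t) = t(t+17), so t² = 17×58.9 = 1001.
t* = √1001 = 31.64 min.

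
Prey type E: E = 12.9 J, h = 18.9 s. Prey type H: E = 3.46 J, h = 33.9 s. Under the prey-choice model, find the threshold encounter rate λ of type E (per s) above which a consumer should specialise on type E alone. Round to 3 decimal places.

Drop type H once their profitability E₂/h₂ falls below the rate achievable on type E alone: E₂/h₂ = λE₁/(1 + λh₁).
Solve for λ: λE₁h₂ = E₂(1 + λh₁) → λ(E₁h₂ − E₂h₁) = E₂ → λ = E₂/(E₁h₂ − E₂h₁).
λ = 3.46/(12.9×33.9 − 3.46×18.9) = 3.46/371.9 = 0.009303 per s.

0.009 per s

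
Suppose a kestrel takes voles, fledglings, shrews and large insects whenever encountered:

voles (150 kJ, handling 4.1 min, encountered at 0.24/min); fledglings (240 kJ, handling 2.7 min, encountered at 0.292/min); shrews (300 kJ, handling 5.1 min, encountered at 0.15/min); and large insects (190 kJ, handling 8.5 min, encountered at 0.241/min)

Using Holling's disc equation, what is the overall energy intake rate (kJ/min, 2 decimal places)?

35.24 kJ/min

Energy encountered per unit search time: 0.24×150 + 0.292×240 + 0.15×300 + 0.241×190 = 196.9 kJ/min.
Handling time per unit search time: 0.24×4.1 + 0.292×2.7 + 0.15×5.1 + 0.241×8.5 = 4.586.
Rate = 196.9/(1 + 4.586) = 35.24 kJ/min.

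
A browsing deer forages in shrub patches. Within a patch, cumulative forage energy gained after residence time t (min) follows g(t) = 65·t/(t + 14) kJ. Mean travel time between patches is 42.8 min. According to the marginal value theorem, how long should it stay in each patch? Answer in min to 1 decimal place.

Optimal t* satisfies g'(t*) = g(t*)/(T + t*).
g'(t) = 65·14/(t + 14)². Setting 65·14/(t+14)² = 65t/[(t+14)(42.8+t)] gives 14(42.8+t) = t(t+14), so t² = 14×42.8 = 599.2.
t* = √599.2 = 24.48 min.

24.5 min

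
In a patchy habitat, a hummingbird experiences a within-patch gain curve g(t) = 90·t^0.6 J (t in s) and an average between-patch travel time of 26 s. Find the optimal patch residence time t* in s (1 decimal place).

Optimal t* satisfies g'(t*) = g(t*)/(T + t*).
g'(t) = 0.6·90·t^-0.4. Setting 0.6·90·t^-0.4 = 90·t^0.6/(26+t) gives 0.6(26+t) = t, so 0.40·t = 0.6×26.
t* = 0.6×26/0.40 = 39 s.

39.0 s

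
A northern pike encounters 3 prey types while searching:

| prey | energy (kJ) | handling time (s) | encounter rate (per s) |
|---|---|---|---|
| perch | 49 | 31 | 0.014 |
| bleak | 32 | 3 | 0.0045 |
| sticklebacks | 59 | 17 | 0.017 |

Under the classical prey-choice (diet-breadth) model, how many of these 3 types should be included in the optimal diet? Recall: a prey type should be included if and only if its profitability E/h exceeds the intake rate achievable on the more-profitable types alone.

3

E/h in descending order: bleak 10.7, sticklebacks 3.47, perch 1.58 kJ/s. The optimal diet is the largest prefix of this list for which every included type satisfies E_i/h_i > R on the types above it.
Rate on top 1: 0.1421. sticklebacks: 3.47 > 0.1421 → include.
Rate on top 2: 0.8806. perch: 1.58 > 0.8806 → include.
Optimal diet: bleak, sticklebacks, perch — 3 of 3 types.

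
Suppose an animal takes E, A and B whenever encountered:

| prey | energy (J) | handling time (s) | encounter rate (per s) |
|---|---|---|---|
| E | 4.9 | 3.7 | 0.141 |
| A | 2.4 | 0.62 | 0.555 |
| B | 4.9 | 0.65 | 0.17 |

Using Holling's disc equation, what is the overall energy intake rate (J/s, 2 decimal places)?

Energy encountered per unit search time: 0.141×4.9 + 0.555×2.4 + 0.17×4.9 = 2.856 J/s.
Handling time per unit search time: 0.141×3.7 + 0.555×0.62 + 0.17×0.65 = 0.9763.
Rate = 2.856/(1 + 0.9763) = 1.445 J/s.

1.45 J/s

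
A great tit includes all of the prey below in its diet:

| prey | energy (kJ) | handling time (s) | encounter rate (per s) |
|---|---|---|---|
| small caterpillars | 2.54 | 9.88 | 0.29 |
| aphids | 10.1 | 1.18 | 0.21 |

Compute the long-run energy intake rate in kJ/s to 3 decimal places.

0.695 kJ/s

R = Σλ_iE_i / (1 + Σλ_ih_i)
Numerator: 0.29×2.54 + 0.21×10.1 = 2.858
Denominator: 1 + 0.29×9.88 + 0.21×1.18 = 4.113
R = 2.858/4.113 = 0.6948 kJ/s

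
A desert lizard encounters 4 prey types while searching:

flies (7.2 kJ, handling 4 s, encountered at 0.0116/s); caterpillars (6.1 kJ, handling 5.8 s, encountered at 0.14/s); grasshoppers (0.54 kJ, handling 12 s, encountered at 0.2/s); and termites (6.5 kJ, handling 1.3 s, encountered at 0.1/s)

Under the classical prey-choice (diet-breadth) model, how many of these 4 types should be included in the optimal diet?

3

Profitabilities (E/h, kJ/s): termites 5, flies 1.8, caterpillars 1.05, grasshoppers 0.045. Add prey in this order while the next type's profitability exceeds the intake rate on those already taken.
Rate on top 1: 0.5752. flies: 1.8 > 0.5752 → include.
Rate on top 2: 0.6235. caterpillars: 1.05 > 0.6235 → include.
Rate on top 3: 0.7984. grasshoppers: 0.045 < 0.7984 → exclude; stop.
Optimal diet: termites, flies, caterpillars — 3 of 4 types.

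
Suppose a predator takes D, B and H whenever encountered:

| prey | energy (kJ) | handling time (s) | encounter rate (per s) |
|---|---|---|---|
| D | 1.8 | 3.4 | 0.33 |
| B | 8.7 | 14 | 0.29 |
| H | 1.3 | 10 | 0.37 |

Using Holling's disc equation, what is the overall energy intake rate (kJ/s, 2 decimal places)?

0.36 kJ/s

R = (0.33×1.8 + 0.29×8.7 + 0.37×1.3) / (1 + 0.33×3.4 + 0.29×14 + 0.37×10) = 3.598/9.882 = 0.3641 kJ/s.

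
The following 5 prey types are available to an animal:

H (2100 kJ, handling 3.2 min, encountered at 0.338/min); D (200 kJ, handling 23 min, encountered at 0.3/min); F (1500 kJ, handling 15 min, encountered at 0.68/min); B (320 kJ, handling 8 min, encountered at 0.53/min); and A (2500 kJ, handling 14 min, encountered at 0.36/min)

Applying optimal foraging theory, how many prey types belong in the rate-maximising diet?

1

E/h in descending order: H 656, A 179, F 100, B 40, D 8.7 kJ/min. The optimal diet is the largest prefix of this list for which every included type satisfies E_i/h_i > R on the types above it.
Rate on top 1: 341. A: 179 < 341 → exclude; stop.
Optimal diet: H — 1 of 5 types.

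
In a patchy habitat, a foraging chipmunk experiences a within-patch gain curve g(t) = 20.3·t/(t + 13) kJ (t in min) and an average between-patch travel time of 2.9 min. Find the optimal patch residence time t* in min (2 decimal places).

Optimal t* satisfies g'(t*) = g(t*)/(T + t*).
g'(t) = 20.3·13/(t + 13)². Setting 20.3·13/(t+13)² = 20.3t/[(t+13)(2.9+t)] gives 13(2.9+t) = t(t+13), so t² = 13×2.9 = 37.7.
t* = √37.7 = 6.14 min.

6.14 min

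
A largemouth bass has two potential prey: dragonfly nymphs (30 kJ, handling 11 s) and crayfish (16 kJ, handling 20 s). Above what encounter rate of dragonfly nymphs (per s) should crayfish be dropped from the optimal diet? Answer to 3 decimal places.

At the threshold, the rate on dragonfly nymphs alone equals the profitability of crayfish: λ·30/(1 + λ·11) = 16/20 = 0.8.
Rearranging, λ(30 − 0.8×11) = 0.8, so λ = 0.8/21.2 = 0.03774 per s.

0.038 per s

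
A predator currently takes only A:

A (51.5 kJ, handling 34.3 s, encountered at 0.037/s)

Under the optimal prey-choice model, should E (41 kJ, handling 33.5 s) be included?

On A alone, R = ΣλE/(1+Σλh) = 1.905/2.269 = 0.8398 kJ/s.
E: E/h = 41/33.5 = 1.224 kJ/s.
Since 1.224 > R, including E increases the long-run rate.

Yes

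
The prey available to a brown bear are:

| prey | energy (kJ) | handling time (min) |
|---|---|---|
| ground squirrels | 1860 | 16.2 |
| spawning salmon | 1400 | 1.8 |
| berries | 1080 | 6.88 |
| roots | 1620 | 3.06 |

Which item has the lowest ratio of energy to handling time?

In descending order of E/h:
spawning salmon: 1400/1.8 = 778 kJ/min
roots: 1620/3.06 = 529 kJ/min
berries: 1080/6.88 = 157 kJ/min
ground squirrels: 1860/16.2 = 115 kJ/min

ground squirrels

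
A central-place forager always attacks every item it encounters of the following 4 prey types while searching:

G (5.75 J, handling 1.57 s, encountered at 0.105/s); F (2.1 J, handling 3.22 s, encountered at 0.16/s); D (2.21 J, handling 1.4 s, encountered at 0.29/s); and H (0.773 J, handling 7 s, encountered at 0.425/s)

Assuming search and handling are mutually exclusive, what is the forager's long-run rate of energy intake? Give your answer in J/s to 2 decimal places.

R = Σλ_iE_i / (1 + Σλ_ih_i)
Numerator: 0.105×5.75 + 0.16×2.1 + 0.29×2.21 + 0.425×0.773 = 1.909
Denominator: 1 + 0.105×1.57 + 0.16×3.22 + 0.29×1.4 + 0.425×7 = 5.061
R = 1.909/5.061 = 0.3772 J/s

0.38 J/s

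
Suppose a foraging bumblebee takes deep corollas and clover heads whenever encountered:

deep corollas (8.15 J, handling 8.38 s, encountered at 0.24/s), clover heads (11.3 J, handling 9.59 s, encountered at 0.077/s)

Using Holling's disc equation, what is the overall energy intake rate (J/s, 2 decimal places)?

0.75 J/s

Energy encountered per unit search time: 0.24×8.15 + 0.077×11.3 = 2.826 J/s.
Handling time per unit search time: 0.24×8.38 + 0.077×9.59 = 2.75.
Rate = 2.826/(1 + 2.75) = 0.7537 J/s.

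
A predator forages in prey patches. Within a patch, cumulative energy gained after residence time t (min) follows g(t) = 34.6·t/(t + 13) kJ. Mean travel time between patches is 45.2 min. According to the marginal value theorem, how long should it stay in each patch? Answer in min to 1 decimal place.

By the marginal value theorem, leave when the instantaneous gain rate g'(t) equals the habitat-wide average g(t)/(T + t).
g'(t) = 34.6·13/(t + 13)². Setting 34.6·13/(t+13)² = 34.6t/[(t+13)(45.2+t)] gives 13(45.2+t) = t(t+13), so t² = 13×45.2 = 587.6.
t* = √587.6 = 24.24 min.

24.2 min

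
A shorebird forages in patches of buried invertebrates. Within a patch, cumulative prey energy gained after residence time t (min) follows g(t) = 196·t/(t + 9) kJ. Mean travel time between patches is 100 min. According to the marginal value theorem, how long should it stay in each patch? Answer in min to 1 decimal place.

30.0 min

Maximise g(t)/(T+t): set derivative to zero → g'(t)(T+t) = g(t).
g'(t) = 196·9/(t + 9)². Setting 196·9/(t+9)² = 196t/[(t+9)(100+t)] gives 9(100+t) = t(t+9), so t² = 9×100 = 900.
t* = √900 = 30 min.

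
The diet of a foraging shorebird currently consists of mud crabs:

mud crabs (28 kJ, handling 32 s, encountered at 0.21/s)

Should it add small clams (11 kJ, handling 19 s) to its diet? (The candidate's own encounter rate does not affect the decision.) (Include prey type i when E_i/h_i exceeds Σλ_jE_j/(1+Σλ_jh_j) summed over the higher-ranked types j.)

Intake rate on the current diet: R = (0.21×28) / (1 + 0.21×32) = 5.88/7.72 = 0.7617 kJ/s.
small clams: E/h = 11/19 = 0.5789 kJ/s.
Since 0.5789 < R, time spent handling small clams is better spent searching.

No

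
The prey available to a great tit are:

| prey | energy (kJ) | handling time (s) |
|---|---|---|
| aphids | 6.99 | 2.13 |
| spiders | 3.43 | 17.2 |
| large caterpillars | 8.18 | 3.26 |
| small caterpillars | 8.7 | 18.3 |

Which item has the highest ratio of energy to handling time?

aphids

In descending order of E/h:
aphids: 6.99/2.13 = 3.28 kJ/s
large caterpillars: 8.18/3.26 = 2.51 kJ/s
small caterpillars: 8.7/18.3 = 0.475 kJ/s
spiders: 3.43/17.2 = 0.199 kJ/s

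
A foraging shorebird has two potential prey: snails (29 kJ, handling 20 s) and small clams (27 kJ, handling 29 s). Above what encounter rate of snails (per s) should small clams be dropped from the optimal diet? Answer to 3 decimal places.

Drop small clams once their profitability E₂/h₂ falls below the rate achievable on snails alone: E₂/h₂ = λE₁/(1 + λh₁).
Solve for λ: λE₁h₂ = E₂(1 + λh₁) → λ(E₁h₂ − E₂h₁) = E₂ → λ = E₂/(E₁h₂ − E₂h₁).
λ = 27/(29×29 − 27×20) = 27/301 = 0.0897 per s.

0.090 per s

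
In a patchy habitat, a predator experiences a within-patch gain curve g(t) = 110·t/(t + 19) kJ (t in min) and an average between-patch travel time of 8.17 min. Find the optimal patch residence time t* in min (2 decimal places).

Maximise g(t)/(T+t): set derivative to zero → g'(t)(T+t) = g(t).
g'(t) = 110·19/(t + 19)². Setting 110·19/(t+19)² = 110t/[(t+19)(8.17+t)] gives 19(8.17+t) = t(t+19), so t² = 19×8.17 = 155.2.
t* = √155.2 = 12.46 min.

12.46 min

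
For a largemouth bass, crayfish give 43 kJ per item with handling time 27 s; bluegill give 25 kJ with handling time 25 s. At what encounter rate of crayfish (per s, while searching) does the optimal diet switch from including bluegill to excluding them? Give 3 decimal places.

At the threshold, the rate on crayfish alone equals the profitability of bluegill: λ·43/(1 + λ·27) = 25/25 = 1.
Rearranging, λ(43 − 1×27) = 1, so λ = 1/16 = 0.0625 per s.

0.062 per s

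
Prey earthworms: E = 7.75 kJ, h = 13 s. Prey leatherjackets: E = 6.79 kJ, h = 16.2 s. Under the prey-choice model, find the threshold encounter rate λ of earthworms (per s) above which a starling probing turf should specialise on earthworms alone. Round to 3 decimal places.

The zero-one rule: include leatherjackets iff E₂/h₂ > λE₁/(1+λh₁). Equality gives the switch point.
λE₁h₂ = E₂ + λE₂h₁ ⇒ λ = E₂/(E₁h₂ − E₂h₁) = 6.79/(125.5 − 88.27) = 0.1821 per s.

0.182 per s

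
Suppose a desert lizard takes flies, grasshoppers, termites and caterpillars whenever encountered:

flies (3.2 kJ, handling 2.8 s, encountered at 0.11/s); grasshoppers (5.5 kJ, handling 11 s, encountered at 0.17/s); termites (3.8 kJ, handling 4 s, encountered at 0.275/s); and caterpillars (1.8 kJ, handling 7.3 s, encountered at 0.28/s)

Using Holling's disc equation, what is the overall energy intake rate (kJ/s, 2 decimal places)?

0.45 kJ/s

Energy encountered per unit search time: 0.11×3.2 + 0.17×5.5 + 0.275×3.8 + 0.28×1.8 = 2.836 kJ/s.
Handling time per unit search time: 0.11×2.8 + 0.17×11 + 0.275×4 + 0.28×7.3 = 5.322.
Rate = 2.836/(1 + 5.322) = 0.4486 kJ/s.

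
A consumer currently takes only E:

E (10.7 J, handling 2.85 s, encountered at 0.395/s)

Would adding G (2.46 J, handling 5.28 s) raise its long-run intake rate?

No

Current rate: (0.395×10.7)/(1 + 0.395×2.85) = 1.988 J/s.
G: E/h = 2.46/5.28 = 0.4659 J/s.
0.4659 < 1.988, so adding G would lower the average — exclude it.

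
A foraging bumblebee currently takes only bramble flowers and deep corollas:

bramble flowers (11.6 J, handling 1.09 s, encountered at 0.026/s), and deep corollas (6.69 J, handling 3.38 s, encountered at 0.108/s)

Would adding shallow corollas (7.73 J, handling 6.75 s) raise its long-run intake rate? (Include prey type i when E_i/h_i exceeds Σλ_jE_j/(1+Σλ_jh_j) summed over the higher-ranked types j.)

Yes

Current rate: (0.026×11.6 + 0.108×6.69)/(1 + 0.026×1.09 + 0.108×3.38) = 0.735 J/s.
shallow corollas: E/h = 7.73/6.75 = 1.145 J/s.
Since 1.145 > R, including shallow corollas increases the long-run rate.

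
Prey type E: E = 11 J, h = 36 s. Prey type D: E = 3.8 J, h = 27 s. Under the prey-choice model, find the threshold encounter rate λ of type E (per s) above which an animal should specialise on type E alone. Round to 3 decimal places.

The zero-one rule: include type D iff E₂/h₂ > λE₁/(1+λh₁). Equality gives the switch point.
λE₁h₂ = E₂ + λE₂h₁ ⇒ λ = E₂/(E₁h₂ − E₂h₁) = 3.8/(297 − 136.8) = 0.02372 per s.

0.024 per s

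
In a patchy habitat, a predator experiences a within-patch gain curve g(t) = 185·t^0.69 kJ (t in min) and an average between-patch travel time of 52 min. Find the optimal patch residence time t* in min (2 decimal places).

Maximise g(t)/(T+t): set derivative to zero → g'(t)(T+t) = g(t).
g'(t) = 0.69·185·t^-0.31. Setting 0.69·185·t^-0.31 = 185·t^0.69/(52+t) gives 0.69(52+t) = t, so 0.31·t = 0.69×52.
t* = 0.69×52/0.31 = 115.7 min.

115.74 min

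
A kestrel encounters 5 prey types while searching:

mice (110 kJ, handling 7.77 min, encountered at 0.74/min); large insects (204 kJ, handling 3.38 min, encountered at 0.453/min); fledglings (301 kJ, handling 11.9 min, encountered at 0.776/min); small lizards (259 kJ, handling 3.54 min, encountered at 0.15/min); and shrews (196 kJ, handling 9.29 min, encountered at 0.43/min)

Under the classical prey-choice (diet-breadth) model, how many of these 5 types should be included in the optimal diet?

Rank by E/h (kJ/min): small lizards 73.2, large insects 60.4, fledglings 25.3, shrews 21.1, mice 14.2. Include each in turn until the next type's E/h falls below the running intake rate.
Rate on top 1: 25.38. large insects: 60.4 > 25.38 → include.
Rate on top 2: 42.87. fledglings: 25.3 < 42.87 → exclude; stop.
Optimal diet: small lizards, large insects — 2 of 5 types.

2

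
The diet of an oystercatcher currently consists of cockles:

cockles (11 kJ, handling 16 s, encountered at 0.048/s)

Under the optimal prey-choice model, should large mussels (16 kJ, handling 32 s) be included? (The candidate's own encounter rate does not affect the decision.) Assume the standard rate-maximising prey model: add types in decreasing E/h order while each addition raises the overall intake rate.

On cockles alone, R = ΣλE/(1+Σλh) = 0.528/1.768 = 0.2986 kJ/s.
large mussels: E/h = 16/32 = 0.5 kJ/s.
0.5 > 0.2986, so adding large mussels raises the average — include it.

Yes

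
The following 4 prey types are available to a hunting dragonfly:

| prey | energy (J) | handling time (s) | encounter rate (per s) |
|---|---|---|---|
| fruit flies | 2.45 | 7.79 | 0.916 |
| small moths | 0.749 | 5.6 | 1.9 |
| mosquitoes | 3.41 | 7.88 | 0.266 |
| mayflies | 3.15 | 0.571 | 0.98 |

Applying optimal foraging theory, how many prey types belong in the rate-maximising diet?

E/h in descending order: mayflies 5.52, mosquitoes 0.433, fruit flies 0.315, small moths 0.134 J/s. The optimal diet is the largest prefix of this list for which every included type satisfies E_i/h_i > R on the types above it.
Rate on top 1: 1.979. mosquitoes: 0.433 < 1.979 → exclude; stop.
Optimal diet: mayflies — 1 of 4 types.

1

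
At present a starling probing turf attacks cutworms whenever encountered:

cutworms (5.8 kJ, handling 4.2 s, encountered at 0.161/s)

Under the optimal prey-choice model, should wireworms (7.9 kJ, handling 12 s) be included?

Current rate: (0.161×5.8)/(1 + 0.161×4.2) = 0.5571 kJ/s.
Profitability of wireworms: 7.9/12 = 0.6583 kJ/s.
Since 0.6583 > R, including wireworms increases the long-run rate.

Yes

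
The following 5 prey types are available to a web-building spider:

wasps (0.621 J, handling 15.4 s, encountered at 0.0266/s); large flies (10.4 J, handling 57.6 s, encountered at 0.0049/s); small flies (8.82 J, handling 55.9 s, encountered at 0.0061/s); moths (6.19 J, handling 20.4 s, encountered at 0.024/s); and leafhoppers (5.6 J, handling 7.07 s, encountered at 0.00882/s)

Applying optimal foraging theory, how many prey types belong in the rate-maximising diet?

4

E/h in descending order: leafhoppers 0.792, moths 0.303, large flies 0.181, small flies 0.158, wasps 0.0403 J/s. The optimal diet is the largest prefix of this list for which every included type satisfies E_i/h_i > R on the types above it.
Rate on top 1: 0.04649. moths: 0.303 > 0.04649 → include.
Rate on top 2: 0.1275. large flies: 0.181 > 0.1275 → include.
Rate on top 3: 0.1357. small flies: 0.158 > 0.1357 → include.
Rate on top 4: 0.1392. wasps: 0.0403 < 0.1392 → exclude; stop.
Optimal diet: leafhoppers, moths, large flies, small flies — 4 of 5 types.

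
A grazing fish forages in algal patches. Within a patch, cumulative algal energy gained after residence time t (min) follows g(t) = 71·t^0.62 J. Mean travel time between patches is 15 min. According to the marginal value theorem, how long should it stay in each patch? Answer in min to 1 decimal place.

By the marginal value theorem, leave when the instantaneous gain rate g'(t) equals the habitat-wide average g(t)/(T + t).
g'(t) = 0.62·71·t^-0.38. Setting 0.62·71·t^-0.38 = 71·t^0.62/(15+t) gives 0.62(15+t) = t, so 0.38·t = 0.62×15.
t* = 0.62×15/0.38 = 24.47 min.

24.5 min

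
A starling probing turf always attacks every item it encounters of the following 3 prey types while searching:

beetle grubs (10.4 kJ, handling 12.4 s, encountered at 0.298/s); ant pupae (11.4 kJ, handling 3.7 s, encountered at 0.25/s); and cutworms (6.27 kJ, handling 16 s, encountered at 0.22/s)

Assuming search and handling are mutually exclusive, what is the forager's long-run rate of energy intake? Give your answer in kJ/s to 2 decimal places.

R = Σλ_iE_i / (1 + Σλ_ih_i)
Numerator: 0.298×10.4 + 0.25×11.4 + 0.22×6.27 = 7.329
Denominator: 1 + 0.298×12.4 + 0.25×3.7 + 0.22×16 = 9.14
R = 7.329/9.14 = 0.8018 kJ/s

0.80 kJ/s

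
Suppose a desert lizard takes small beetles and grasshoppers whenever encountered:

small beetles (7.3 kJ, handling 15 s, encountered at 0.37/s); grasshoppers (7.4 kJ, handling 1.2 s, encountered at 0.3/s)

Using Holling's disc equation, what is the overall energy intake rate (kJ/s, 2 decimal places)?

0.71 kJ/s

R = (0.37×7.3 + 0.3×7.4) / (1 + 0.37×15 + 0.3×1.2) = 4.921/6.91 = 0.7122 kJ/s.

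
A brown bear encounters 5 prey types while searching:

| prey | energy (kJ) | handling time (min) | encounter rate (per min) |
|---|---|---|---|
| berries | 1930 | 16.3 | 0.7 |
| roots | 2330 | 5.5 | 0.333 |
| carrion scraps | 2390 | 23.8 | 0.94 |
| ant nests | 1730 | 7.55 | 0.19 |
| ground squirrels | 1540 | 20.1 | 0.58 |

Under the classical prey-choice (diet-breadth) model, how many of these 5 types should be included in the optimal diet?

1

E/h in descending order: roots 424, ant nests 229, berries 118, carrion scraps 100, ground squirrels 76.6 kJ/min. The optimal diet is the largest prefix of this list for which every included type satisfies E_i/h_i > R on the types above it.
Rate on top 1: 274. ant nests: 229 < 274 → exclude; stop.
Optimal diet: roots — 1 of 5 types.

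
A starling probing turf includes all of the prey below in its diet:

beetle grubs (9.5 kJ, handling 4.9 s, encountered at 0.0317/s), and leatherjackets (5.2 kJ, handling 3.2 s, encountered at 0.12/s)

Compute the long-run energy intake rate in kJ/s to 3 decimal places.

0.601 kJ/s

R = Σλ_iE_i / (1 + Σλ_ih_i)
Numerator: 0.0317×9.5 + 0.12×5.2 = 0.9251
Denominator: 1 + 0.0317×4.9 + 0.12×3.2 = 1.539
R = 0.9251/1.539 = 0.601 kJ/s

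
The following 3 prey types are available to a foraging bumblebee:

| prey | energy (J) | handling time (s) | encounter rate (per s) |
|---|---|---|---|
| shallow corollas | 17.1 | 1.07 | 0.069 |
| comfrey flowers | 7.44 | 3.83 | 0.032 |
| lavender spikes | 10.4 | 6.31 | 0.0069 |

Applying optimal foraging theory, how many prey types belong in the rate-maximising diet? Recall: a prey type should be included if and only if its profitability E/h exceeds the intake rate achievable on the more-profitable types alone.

Rank by E/h (J/s): shallow corollas 16, comfrey flowers 1.94, lavender spikes 1.65. Include each in turn until the next type's E/h falls below the running intake rate.
Rate on top 1: 1.099. comfrey flowers: 1.94 > 1.099 → include.
Rate on top 2: 1.185. lavender spikes: 1.65 > 1.185 → include.
Optimal diet: shallow corollas, comfrey flowers, lavender spikes — 3 of 3 types.

3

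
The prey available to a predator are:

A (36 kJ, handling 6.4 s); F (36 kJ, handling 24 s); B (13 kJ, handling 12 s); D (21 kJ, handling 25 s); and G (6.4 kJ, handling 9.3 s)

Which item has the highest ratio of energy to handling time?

A

Profitability E/h (kJ/s): A = 36/6.4 = 5.62, F = 36/24 = 1.5, B = 13/12 = 1.08, D = 21/25 = 0.84, G = 6.4/9.3 = 0.688.
Ranked: A > F > B > D > G.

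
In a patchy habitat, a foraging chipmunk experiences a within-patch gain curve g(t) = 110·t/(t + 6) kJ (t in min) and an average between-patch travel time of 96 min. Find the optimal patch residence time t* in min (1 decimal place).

24.0 min

By the marginal value theorem, leave when the instantaneous gain rate g'(t) equals the habitat-wide average g(t)/(T + t).
g'(t) = 110·6/(t + 6)². Setting 110·6/(t+6)² = 110t/[(t+6)(96+t)] gives 6(96+t) = t(t+6), so t² = 6×96 = 576.
t* = √576 = 24 min.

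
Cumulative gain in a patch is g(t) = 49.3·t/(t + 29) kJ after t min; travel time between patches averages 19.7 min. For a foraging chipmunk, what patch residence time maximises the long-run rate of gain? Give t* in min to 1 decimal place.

Maximise g(t)/(T+t): set derivative to zero → g'(t)(T+t) = g(t).
g'(t) = 49.3·29/(t + 29)². Setting 49.3·29/(t+29)² = 49.3t/[(t+29)(19.7+t)] gives 29(19.7+t) = t(t+29), so t² = 29×19.7 = 571.3.
t* = √571.3 = 23.9 min.

23.9 min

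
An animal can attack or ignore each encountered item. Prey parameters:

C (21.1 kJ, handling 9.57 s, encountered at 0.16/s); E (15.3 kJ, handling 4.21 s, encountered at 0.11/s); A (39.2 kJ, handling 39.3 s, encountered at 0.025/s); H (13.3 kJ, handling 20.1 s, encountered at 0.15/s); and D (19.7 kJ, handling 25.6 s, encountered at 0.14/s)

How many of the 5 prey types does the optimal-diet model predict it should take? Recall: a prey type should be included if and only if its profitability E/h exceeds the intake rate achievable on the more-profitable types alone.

2

E/h in descending order: E 3.63, C 2.2, A 0.997, D 0.77, H 0.662 kJ/s. The optimal diet is the largest prefix of this list for which every included type satisfies E_i/h_i > R on the types above it.
Rate on top 1: 1.15. C: 2.2 > 1.15 → include.
Rate on top 2: 1.69. A: 0.997 < 1.69 → exclude; stop.
Optimal diet: E, C — 2 of 5 types.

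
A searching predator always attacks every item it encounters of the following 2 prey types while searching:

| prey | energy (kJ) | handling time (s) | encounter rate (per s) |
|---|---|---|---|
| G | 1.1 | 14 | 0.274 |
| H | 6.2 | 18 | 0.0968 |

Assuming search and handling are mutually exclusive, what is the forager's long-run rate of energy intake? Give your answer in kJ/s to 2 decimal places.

0.14 kJ/s

Energy encountered per unit search time: 0.274×1.1 + 0.0968×6.2 = 0.9016 kJ/s.
Handling time per unit search time: 0.274×14 + 0.0968×18 = 5.578.
Rate = 0.9016/(1 + 5.578) = 0.137 kJ/s.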